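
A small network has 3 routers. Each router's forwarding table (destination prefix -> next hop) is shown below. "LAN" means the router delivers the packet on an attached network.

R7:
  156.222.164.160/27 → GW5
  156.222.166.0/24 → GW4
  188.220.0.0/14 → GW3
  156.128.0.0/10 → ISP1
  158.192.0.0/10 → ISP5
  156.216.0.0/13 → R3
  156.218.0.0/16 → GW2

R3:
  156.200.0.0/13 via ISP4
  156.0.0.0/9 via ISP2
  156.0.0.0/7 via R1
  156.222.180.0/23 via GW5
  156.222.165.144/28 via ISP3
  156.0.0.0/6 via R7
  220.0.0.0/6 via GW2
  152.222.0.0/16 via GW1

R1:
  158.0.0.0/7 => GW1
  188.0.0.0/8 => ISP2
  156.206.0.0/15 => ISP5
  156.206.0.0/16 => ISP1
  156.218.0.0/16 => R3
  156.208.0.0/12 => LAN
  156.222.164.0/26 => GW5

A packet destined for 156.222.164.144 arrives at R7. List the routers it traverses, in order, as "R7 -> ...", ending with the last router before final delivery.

At R7: longest match for 156.222.164.144 is 156.216.0.0/13 -> R3
At R3: longest match for 156.222.164.144 is 156.0.0.0/7 -> R1
At R1: longest match for 156.222.164.144 is 156.208.0.0/12 -> LAN

R7 -> R3 -> R1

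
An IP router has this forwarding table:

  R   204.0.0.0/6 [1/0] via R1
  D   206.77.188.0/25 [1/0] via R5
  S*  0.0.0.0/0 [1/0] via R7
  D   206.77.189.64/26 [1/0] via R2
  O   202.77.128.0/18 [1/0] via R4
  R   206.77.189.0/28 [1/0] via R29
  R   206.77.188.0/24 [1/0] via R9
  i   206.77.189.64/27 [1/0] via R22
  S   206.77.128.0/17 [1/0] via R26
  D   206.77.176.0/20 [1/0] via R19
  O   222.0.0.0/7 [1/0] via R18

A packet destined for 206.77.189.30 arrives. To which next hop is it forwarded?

Routes whose prefix contains 206.77.189.30:
  0.0.0.0/0 (default, matches everything) -> R7
  204.0.0.0/6 (204.0.0.0 - 207.255.255.255) -> R1
  206.77.128.0/17 (206.77.128.0 - 206.77.255.255) -> R26
  206.77.176.0/20 (206.77.176.0 - 206.77.191.255) -> R19
More-specific entries that do NOT match:
  206.77.189.0/28 (206.77.189.0 - 206.77.189.15) does not contain 206.77.189.30
  206.77.189.64/27 (206.77.189.64 - 206.77.189.95) does not contain 206.77.189.30
  206.77.189.64/26 (206.77.189.64 - 206.77.189.127) does not contain 206.77.189.30
  206.77.188.0/25 (206.77.188.0 - 206.77.188.127) does not contain 206.77.189.30
  206.77.188.0/24 (206.77.188.0 - 206.77.188.255) does not contain 206.77.189.30
Longest matching prefix is /20 -> next hop R19.

R19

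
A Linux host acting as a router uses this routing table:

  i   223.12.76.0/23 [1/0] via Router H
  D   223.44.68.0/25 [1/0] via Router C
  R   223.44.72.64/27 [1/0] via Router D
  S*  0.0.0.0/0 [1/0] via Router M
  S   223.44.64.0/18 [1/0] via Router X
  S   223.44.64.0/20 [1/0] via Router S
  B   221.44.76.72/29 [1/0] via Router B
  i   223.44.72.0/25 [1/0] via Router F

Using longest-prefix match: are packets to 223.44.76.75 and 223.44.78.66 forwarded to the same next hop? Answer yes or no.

223.44.76.75: longest match 223.44.64.0/20 -> Router S
223.44.78.66: longest match 223.44.64.0/20 -> Router S

yes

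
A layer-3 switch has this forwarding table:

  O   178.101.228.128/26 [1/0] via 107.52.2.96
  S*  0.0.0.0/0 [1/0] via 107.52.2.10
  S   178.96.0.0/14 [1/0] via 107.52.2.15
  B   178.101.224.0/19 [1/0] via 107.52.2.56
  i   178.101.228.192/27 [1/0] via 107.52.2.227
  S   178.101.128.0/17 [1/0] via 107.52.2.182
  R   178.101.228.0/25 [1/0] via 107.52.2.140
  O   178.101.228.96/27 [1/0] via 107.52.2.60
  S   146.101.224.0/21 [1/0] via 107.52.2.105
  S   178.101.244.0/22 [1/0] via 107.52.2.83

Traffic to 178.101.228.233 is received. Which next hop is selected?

107.52.2.56

Routes whose prefix contains 178.101.228.233:
  0.0.0.0/0 (default, matches everything) -> 107.52.2.10
  178.101.128.0/17 (178.101.128.0 - 178.101.255.255) -> 107.52.2.182
  178.101.224.0/19 (178.101.224.0 - 178.101.255.255) -> 107.52.2.56
More-specific entries that do NOT match:
  178.101.228.192/27 (178.101.228.192 - 178.101.228.223) does not contain 178.101.228.233
  178.101.228.96/27 (178.101.228.96 - 178.101.228.127) does not contain 178.101.228.233
  178.101.228.128/26 (178.101.228.128 - 178.101.228.191) does not contain 178.101.228.233
  178.101.228.0/25 (178.101.228.0 - 178.101.228.127) does not contain 178.101.228.233
  178.101.244.0/22 (178.101.244.0 - 178.101.247.255) does not contain 178.101.228.233
  146.101.224.0/21 (146.101.224.0 - 146.101.231.255) does not contain 178.101.228.233
Longest matching prefix is /19 -> next hop 107.52.2.56.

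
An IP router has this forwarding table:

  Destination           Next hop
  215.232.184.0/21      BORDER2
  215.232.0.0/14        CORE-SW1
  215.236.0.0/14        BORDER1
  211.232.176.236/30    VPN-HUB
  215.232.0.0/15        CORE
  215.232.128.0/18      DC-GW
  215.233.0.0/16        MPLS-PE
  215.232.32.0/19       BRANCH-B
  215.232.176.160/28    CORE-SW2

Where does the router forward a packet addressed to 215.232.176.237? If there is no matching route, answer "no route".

Routes whose prefix contains 215.232.176.237:
  215.232.0.0/14 (215.232.0.0 - 215.235.255.255) -> CORE-SW1
  215.232.0.0/15 (215.232.0.0 - 215.233.255.255) -> CORE
  215.232.128.0/18 (215.232.128.0 - 215.232.191.255) -> DC-GW
More-specific entries that do NOT match:
  211.232.176.236/30 (211.232.176.236 - 211.232.176.239) does not contain 215.232.176.237
  215.232.176.160/28 (215.232.176.160 - 215.232.176.175) does not contain 215.232.176.237
  215.232.184.0/21 (215.232.184.0 - 215.232.191.255) does not contain 215.232.176.237
  215.232.32.0/19 (215.232.32.0 - 215.232.63.255) does not contain 215.232.176.237
Longest matching prefix is /18 -> next hop DC-GW.

DC-GW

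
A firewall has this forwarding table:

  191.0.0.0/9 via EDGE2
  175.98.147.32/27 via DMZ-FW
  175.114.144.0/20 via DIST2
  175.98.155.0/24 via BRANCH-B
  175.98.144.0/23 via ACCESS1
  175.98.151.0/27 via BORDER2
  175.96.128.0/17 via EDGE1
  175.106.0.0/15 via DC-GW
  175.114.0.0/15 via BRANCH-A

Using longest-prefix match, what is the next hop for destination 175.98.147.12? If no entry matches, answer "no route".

no route

No entry's prefix contains 175.98.147.12; there is no default route.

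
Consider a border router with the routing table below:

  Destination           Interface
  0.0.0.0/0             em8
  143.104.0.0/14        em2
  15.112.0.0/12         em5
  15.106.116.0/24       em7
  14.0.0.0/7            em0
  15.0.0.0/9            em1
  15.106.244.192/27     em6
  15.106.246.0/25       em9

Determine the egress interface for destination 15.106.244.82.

em1

Routes whose prefix contains 15.106.244.82:
  0.0.0.0/0 (default, matches everything) -> em8
  14.0.0.0/7 (14.0.0.0 - 15.255.255.255) -> em0
  15.0.0.0/9 (15.0.0.0 - 15.127.255.255) -> em1
More-specific entries that do NOT match:
  15.106.244.192/27 (15.106.244.192 - 15.106.244.223) does not contain 15.106.244.82
  15.106.246.0/25 (15.106.246.0 - 15.106.246.127) does not contain 15.106.244.82
  15.106.116.0/24 (15.106.116.0 - 15.106.116.255) does not contain 15.106.244.82
  143.104.0.0/14 (143.104.0.0 - 143.107.255.255) does not contain 15.106.244.82
  15.112.0.0/12 (15.112.0.0 - 15.127.255.255) does not contain 15.106.244.82
Longest matching prefix is /9 -> interface em1.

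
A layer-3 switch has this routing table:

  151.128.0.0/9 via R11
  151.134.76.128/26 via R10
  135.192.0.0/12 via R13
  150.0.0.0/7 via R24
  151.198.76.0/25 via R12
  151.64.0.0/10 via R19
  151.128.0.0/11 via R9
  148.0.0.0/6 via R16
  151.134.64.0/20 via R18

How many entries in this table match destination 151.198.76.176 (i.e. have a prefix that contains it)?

3

Prefixes containing 151.198.76.176:
  148.0.0.0/6 (148.0.0.0 - 151.255.255.255)
  150.0.0.0/7 (150.0.0.0 - 151.255.255.255)
  151.128.0.0/9 (151.128.0.0 - 151.255.255.255)
Total matching entries: 3.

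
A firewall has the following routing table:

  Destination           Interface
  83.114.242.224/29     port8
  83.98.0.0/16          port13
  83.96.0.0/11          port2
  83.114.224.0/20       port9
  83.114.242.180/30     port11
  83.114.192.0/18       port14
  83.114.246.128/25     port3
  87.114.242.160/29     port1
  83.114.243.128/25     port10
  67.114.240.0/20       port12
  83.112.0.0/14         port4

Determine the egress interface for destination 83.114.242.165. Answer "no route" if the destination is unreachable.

port14

Routes whose prefix contains 83.114.242.165:
  83.96.0.0/11 (83.96.0.0 - 83.127.255.255) -> port2
  83.112.0.0/14 (83.112.0.0 - 83.115.255.255) -> port4
  83.114.192.0/18 (83.114.192.0 - 83.114.255.255) -> port14
More-specific entries that do NOT match:
  83.114.242.180/30 (83.114.242.180 - 83.114.242.183) does not contain 83.114.242.165
  83.114.242.224/29 (83.114.242.224 - 83.114.242.231) does not contain 83.114.242.165
  87.114.242.160/29 (87.114.242.160 - 87.114.242.167) does not contain 83.114.242.165
  83.114.246.128/25 (83.114.246.128 - 83.114.246.255) does not contain 83.114.242.165
  83.114.243.128/25 (83.114.243.128 - 83.114.243.255) does not contain 83.114.242.165
  83.114.224.0/20 (83.114.224.0 - 83.114.239.255) does not contain 83.114.242.165
  67.114.240.0/20 (67.114.240.0 - 67.114.255.255) does not contain 83.114.242.165
Longest matching prefix is /18 -> interface port14.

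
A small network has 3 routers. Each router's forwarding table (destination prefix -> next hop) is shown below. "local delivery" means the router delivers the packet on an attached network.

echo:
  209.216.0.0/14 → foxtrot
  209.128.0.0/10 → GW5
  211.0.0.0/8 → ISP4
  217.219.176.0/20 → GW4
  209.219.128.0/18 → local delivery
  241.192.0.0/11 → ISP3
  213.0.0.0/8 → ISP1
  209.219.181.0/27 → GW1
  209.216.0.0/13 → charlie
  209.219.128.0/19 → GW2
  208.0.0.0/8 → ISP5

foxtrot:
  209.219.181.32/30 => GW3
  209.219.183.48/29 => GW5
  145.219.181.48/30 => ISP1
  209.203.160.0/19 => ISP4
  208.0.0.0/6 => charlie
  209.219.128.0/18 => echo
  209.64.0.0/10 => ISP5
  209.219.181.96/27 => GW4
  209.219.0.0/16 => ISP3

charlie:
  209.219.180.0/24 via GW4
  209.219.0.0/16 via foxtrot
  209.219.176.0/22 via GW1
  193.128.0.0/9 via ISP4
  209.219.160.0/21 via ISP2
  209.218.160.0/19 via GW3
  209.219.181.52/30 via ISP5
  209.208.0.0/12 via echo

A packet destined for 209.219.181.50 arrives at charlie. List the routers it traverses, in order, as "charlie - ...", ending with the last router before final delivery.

At charlie: longest match for 209.219.181.50 is 209.219.0.0/16 -> foxtrot
At foxtrot: longest match for 209.219.181.50 is 209.219.128.0/18 -> echo
At echo: longest match for 209.219.181.50 is 209.219.128.0/18 -> local delivery

charlie - foxtrot - echo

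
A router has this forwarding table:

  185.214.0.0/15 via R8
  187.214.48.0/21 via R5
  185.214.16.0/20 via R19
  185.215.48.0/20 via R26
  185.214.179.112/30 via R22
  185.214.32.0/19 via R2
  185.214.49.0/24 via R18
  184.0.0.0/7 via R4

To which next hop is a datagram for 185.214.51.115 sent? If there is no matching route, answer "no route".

Routes whose prefix contains 185.214.51.115:
  184.0.0.0/7 (184.0.0.0 - 185.255.255.255) -> R4
  185.214.0.0/15 (185.214.0.0 - 185.215.255.255) -> R8
  185.214.32.0/19 (185.214.32.0 - 185.214.63.255) -> R2
More-specific entries that do NOT match:
  185.214.179.112/30 (185.214.179.112 - 185.214.179.115) does not contain 185.214.51.115
  185.214.49.0/24 (185.214.49.0 - 185.214.49.255) does not contain 185.214.51.115
  187.214.48.0/21 (187.214.48.0 - 187.214.55.255) does not contain 185.214.51.115
  185.214.16.0/20 (185.214.16.0 - 185.214.31.255) does not contain 185.214.51.115
  185.215.48.0/20 (185.215.48.0 - 185.215.63.255) does not contain 185.214.51.115
Longest matching prefix is /19 -> next hop R2.

R2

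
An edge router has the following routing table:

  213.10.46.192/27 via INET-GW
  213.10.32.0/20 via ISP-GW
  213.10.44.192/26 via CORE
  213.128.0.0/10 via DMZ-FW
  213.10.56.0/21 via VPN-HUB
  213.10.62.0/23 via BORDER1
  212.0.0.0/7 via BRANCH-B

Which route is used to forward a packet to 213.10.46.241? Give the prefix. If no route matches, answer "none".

213.10.32.0/20

Entries matching 213.10.46.241:
  212.0.0.0/7 (212.0.0.0 - 213.255.255.255)
  213.10.32.0/20 (213.10.32.0 - 213.10.47.255)
Most specific is 213.10.32.0/20.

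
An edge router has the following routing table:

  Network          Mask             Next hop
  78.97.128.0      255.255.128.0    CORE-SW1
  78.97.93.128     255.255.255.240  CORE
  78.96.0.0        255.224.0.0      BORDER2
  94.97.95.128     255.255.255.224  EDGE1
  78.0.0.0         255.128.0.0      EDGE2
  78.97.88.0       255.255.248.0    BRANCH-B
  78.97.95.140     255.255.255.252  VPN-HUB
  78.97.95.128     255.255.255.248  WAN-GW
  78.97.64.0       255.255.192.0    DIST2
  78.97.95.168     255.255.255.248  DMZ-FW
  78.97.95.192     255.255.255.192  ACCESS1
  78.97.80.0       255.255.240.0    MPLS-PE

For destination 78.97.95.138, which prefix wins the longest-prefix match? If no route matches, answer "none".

Entries matching 78.97.95.138:
  78.0.0.0/9 (78.0.0.0 - 78.127.255.255)
  78.96.0.0/11 (78.96.0.0 - 78.127.255.255)
  78.97.64.0/18 (78.97.64.0 - 78.97.127.255)
  78.97.80.0/20 (78.97.80.0 - 78.97.95.255)
  78.97.88.0/21 (78.97.88.0 - 78.97.95.255)
Most specific is 78.97.88.0/21.

78.97.88.0/21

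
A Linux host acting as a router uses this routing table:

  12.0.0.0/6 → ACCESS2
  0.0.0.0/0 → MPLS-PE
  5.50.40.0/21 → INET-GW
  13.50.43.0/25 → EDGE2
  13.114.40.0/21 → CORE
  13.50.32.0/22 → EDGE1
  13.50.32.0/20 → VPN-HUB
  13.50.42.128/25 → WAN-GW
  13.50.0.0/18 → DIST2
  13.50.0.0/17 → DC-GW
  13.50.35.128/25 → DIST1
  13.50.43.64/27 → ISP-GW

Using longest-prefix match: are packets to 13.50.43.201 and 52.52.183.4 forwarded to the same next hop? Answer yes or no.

no

13.50.43.201: longest match 13.50.32.0/20 -> VPN-HUB
52.52.183.4: longest match 0.0.0.0/0 -> MPLS-PE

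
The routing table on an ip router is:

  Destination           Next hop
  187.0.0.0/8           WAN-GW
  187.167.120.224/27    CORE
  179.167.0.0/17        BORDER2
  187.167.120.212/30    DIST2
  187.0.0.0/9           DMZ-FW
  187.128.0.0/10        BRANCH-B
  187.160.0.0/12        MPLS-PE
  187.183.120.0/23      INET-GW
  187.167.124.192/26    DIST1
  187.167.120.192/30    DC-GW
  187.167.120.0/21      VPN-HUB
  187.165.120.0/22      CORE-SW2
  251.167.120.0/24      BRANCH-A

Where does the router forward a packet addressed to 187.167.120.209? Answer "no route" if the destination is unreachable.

Routes whose prefix contains 187.167.120.209:
  187.0.0.0/8 (187.0.0.0 - 187.255.255.255) -> WAN-GW
  187.128.0.0/10 (187.128.0.0 - 187.191.255.255) -> BRANCH-B
  187.160.0.0/12 (187.160.0.0 - 187.175.255.255) -> MPLS-PE
  187.167.120.0/21 (187.167.120.0 - 187.167.127.255) -> VPN-HUB
More-specific entries that do NOT match:
  187.167.120.212/30 (187.167.120.212 - 187.167.120.215) does not contain 187.167.120.209
  187.167.120.192/30 (187.167.120.192 - 187.167.120.195) does not contain 187.167.120.209
  187.167.120.224/27 (187.167.120.224 - 187.167.120.255) does not contain 187.167.120.209
  187.167.124.192/26 (187.167.124.192 - 187.167.124.255) does not contain 187.167.120.209
  251.167.120.0/24 (251.167.120.0 - 251.167.120.255) does not contain 187.167.120.209
  187.183.120.0/23 (187.183.120.0 - 187.183.121.255) does not contain 187.167.120.209
  187.165.120.0/22 (187.165.120.0 - 187.165.123.255) does not contain 187.167.120.209
Longest matching prefix is /21 -> next hop VPN-HUB.

VPN-HUB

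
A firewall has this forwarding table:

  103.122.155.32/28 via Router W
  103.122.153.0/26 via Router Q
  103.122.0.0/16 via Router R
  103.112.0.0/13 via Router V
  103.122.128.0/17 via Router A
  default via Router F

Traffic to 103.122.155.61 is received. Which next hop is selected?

Router A

Routes whose prefix contains 103.122.155.61:
  0.0.0.0/0 (default, matches everything) -> Router F
  103.122.0.0/16 (103.122.0.0 - 103.122.255.255) -> Router R
  103.122.128.0/17 (103.122.128.0 - 103.122.255.255) -> Router A
More-specific entries that do NOT match:
  103.122.155.32/28 (103.122.155.32 - 103.122.155.47) does not contain 103.122.155.61
  103.122.153.0/26 (103.122.153.0 - 103.122.153.63) does not contain 103.122.155.61
Longest matching prefix is /17 -> next hop Router A.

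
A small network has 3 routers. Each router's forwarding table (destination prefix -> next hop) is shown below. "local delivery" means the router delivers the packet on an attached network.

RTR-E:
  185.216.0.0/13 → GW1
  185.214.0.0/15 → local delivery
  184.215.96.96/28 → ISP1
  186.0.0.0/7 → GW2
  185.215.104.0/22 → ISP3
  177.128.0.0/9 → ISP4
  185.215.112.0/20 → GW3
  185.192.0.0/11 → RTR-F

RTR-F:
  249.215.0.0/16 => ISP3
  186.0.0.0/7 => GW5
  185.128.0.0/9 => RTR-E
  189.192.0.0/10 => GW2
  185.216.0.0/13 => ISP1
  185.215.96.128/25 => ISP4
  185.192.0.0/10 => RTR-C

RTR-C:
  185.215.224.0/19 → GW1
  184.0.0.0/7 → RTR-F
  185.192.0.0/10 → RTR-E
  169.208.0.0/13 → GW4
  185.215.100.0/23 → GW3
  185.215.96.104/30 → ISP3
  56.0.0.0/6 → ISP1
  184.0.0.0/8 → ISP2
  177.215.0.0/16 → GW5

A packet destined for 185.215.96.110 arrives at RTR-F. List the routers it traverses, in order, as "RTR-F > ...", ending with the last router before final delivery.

RTR-F > RTR-C > RTR-E

At RTR-F: longest match for 185.215.96.110 is 185.192.0.0/10 -> RTR-C
At RTR-C: longest match for 185.215.96.110 is 185.192.0.0/10 -> RTR-E
At RTR-E: longest match for 185.215.96.110 is 185.214.0.0/15 -> local delivery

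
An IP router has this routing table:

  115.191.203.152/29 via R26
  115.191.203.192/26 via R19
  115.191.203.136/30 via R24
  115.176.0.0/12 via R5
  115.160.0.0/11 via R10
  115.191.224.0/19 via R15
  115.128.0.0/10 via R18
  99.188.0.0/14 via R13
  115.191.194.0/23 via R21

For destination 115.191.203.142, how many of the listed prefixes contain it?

Prefixes containing 115.191.203.142:
  115.128.0.0/10 (115.128.0.0 - 115.191.255.255)
  115.160.0.0/11 (115.160.0.0 - 115.191.255.255)
  115.176.0.0/12 (115.176.0.0 - 115.191.255.255)
Total matching entries: 3.

3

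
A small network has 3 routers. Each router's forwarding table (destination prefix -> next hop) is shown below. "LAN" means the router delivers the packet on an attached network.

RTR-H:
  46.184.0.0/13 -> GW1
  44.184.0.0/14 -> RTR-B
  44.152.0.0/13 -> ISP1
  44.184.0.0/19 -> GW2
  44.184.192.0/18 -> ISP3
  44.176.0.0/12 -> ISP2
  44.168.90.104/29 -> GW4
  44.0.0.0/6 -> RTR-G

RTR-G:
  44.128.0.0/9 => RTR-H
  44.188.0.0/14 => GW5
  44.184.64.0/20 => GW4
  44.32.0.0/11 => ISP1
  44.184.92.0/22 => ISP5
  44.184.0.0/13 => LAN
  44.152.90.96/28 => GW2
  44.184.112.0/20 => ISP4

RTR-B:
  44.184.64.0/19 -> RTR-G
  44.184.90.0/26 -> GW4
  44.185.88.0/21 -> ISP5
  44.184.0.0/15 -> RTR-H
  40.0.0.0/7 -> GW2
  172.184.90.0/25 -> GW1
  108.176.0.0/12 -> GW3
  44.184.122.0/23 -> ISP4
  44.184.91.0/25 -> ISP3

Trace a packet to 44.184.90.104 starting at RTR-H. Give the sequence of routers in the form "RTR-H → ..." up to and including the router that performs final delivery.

At RTR-H: longest match for 44.184.90.104 is 44.184.0.0/14 -> RTR-B
At RTR-B: longest match for 44.184.90.104 is 44.184.64.0/19 -> RTR-G
At RTR-G: longest match for 44.184.90.104 is 44.184.0.0/13 -> LAN

RTR-H → RTR-B → RTR-G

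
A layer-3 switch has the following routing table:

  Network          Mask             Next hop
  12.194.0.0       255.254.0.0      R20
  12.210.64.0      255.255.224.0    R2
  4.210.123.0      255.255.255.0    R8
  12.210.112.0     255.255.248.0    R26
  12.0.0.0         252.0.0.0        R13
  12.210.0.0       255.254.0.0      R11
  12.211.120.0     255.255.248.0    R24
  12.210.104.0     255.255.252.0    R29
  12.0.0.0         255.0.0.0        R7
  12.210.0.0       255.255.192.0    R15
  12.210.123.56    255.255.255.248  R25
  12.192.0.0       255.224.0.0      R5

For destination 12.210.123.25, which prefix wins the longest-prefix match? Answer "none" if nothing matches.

Entries matching 12.210.123.25:
  12.0.0.0/6 (12.0.0.0 - 15.255.255.255)
  12.0.0.0/8 (12.0.0.0 - 12.255.255.255)
  12.192.0.0/11 (12.192.0.0 - 12.223.255.255)
  12.210.0.0/15 (12.210.0.0 - 12.211.255.255)
Most specific is 12.210.0.0/15.

12.210.0.0/15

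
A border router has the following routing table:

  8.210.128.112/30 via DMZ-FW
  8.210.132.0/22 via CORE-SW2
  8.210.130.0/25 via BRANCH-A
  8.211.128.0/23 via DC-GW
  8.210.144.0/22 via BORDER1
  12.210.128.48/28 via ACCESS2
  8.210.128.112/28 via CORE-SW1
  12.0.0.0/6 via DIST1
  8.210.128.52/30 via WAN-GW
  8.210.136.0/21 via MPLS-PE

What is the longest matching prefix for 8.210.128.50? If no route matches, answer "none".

8.210.128.50 is outside every listed prefix and there is no default route.

none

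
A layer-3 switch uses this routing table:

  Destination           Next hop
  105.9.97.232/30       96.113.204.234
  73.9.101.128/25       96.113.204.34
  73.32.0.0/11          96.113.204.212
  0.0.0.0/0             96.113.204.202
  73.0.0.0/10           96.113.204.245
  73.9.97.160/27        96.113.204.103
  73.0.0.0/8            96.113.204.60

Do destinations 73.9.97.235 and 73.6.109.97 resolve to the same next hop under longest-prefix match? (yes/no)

73.9.97.235: longest match 73.0.0.0/10 -> 96.113.204.245
73.6.109.97: longest match 73.0.0.0/10 -> 96.113.204.245

yes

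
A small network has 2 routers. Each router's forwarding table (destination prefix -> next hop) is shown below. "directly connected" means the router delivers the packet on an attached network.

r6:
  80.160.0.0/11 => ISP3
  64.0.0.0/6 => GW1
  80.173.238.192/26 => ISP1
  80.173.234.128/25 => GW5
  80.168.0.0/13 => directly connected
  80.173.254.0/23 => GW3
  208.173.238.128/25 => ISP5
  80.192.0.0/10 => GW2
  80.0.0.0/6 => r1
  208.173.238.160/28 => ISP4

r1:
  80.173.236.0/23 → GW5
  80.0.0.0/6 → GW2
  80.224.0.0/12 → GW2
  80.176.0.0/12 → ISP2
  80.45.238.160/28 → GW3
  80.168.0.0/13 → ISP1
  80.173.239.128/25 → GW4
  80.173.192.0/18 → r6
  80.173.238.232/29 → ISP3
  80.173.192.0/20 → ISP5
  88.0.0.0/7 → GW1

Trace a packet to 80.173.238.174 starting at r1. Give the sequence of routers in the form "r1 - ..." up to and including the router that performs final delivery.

r1 - r6

At r1: longest match for 80.173.238.174 is 80.173.192.0/18 -> r6
At r6: longest match for 80.173.238.174 is 80.168.0.0/13 -> directly connected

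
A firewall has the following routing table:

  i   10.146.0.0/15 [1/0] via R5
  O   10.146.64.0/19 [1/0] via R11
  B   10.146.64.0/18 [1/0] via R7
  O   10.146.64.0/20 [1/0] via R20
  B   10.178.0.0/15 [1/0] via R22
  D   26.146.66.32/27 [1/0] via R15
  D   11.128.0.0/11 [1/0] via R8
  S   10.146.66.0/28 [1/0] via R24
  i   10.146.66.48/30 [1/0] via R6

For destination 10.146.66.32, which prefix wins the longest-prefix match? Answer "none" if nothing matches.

10.146.64.0/20

Entries matching 10.146.66.32:
  10.146.0.0/15 (10.146.0.0 - 10.147.255.255)
  10.146.64.0/18 (10.146.64.0 - 10.146.127.255)
  10.146.64.0/19 (10.146.64.0 - 10.146.95.255)
  10.146.64.0/20 (10.146.64.0 - 10.146.79.255)
Most specific is 10.146.64.0/20.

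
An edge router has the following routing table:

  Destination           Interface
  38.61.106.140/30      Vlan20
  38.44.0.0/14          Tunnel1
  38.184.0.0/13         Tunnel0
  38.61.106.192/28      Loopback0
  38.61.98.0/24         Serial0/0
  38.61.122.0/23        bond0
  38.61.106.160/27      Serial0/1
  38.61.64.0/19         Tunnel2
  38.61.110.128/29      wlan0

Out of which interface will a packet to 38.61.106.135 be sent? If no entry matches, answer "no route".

No entry's prefix contains 38.61.106.135; there is no default route.

no route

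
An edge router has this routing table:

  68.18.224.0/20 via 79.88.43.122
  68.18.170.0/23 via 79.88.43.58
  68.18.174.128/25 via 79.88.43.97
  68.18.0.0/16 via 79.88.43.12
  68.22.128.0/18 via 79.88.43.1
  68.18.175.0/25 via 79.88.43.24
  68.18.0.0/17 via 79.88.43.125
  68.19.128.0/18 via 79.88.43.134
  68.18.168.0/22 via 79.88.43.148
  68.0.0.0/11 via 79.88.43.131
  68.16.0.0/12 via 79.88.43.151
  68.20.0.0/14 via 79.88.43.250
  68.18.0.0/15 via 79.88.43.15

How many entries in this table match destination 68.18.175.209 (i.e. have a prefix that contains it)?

4

Prefixes containing 68.18.175.209:
  68.0.0.0/11 (68.0.0.0 - 68.31.255.255)
  68.16.0.0/12 (68.16.0.0 - 68.31.255.255)
  68.18.0.0/15 (68.18.0.0 - 68.19.255.255)
  68.18.0.0/16 (68.18.0.0 - 68.18.255.255)
Total matching entries: 4.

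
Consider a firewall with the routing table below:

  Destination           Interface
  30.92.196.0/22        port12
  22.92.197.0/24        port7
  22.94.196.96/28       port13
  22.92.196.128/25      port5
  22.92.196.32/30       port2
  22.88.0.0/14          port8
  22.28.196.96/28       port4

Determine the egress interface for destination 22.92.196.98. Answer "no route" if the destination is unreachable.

no route

No entry's prefix contains 22.92.196.98; there is no default route.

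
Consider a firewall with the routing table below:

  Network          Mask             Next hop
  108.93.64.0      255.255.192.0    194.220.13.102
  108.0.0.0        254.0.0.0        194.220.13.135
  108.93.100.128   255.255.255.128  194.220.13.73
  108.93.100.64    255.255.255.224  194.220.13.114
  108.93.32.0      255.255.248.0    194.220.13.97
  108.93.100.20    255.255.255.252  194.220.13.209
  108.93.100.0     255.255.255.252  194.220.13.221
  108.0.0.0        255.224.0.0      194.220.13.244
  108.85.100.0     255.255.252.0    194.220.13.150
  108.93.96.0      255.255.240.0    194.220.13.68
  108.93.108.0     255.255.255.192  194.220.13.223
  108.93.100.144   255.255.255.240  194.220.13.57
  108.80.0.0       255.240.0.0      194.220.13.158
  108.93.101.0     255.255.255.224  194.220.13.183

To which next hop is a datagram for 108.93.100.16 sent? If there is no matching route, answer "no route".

Routes whose prefix contains 108.93.100.16:
  108.0.0.0/7 (108.0.0.0 - 109.255.255.255) -> 194.220.13.135
  108.80.0.0/12 (108.80.0.0 - 108.95.255.255) -> 194.220.13.158
  108.93.64.0/18 (108.93.64.0 - 108.93.127.255) -> 194.220.13.102
  108.93.96.0/20 (108.93.96.0 - 108.93.111.255) -> 194.220.13.68
More-specific entries that do NOT match:
  108.93.100.20/30 (108.93.100.20 - 108.93.100.23) does not contain 108.93.100.16
  108.93.100.0/30 (108.93.100.0 - 108.93.100.3) does not contain 108.93.100.16
  108.93.100.144/28 (108.93.100.144 - 108.93.100.159) does not contain 108.93.100.16
  108.93.100.64/27 (108.93.100.64 - 108.93.100.95) does not contain 108.93.100.16
  108.93.101.0/27 (108.93.101.0 - 108.93.101.31) does not contain 108.93.100.16
  108.93.108.0/26 (108.93.108.0 - 108.93.108.63) does not contain 108.93.100.16
  108.93.100.128/25 (108.93.100.128 - 108.93.100.255) does not contain 108.93.100.16
  108.85.100.0/22 (108.85.100.0 - 108.85.103.255) does not contain 108.93.100.16
  108.93.32.0/21 (108.93.32.0 - 108.93.39.255) does not contain 108.93.100.16
Longest matching prefix is /20 -> next hop 194.220.13.68.

194.220.13.68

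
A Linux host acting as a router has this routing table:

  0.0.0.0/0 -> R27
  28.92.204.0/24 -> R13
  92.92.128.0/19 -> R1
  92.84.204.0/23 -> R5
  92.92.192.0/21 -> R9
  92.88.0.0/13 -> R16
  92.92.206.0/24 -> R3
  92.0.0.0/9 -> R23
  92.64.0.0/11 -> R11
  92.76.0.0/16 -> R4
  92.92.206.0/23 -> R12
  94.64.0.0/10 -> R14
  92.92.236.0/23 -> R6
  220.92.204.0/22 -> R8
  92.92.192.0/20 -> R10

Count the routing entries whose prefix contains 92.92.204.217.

5

Prefixes containing 92.92.204.217:
  0.0.0.0/0 (default, matches everything)
  92.0.0.0/9 (92.0.0.0 - 92.127.255.255)
  92.64.0.0/11 (92.64.0.0 - 92.95.255.255)
  92.88.0.0/13 (92.88.0.0 - 92.95.255.255)
  92.92.192.0/20 (92.92.192.0 - 92.92.207.255)
Total matching entries: 5.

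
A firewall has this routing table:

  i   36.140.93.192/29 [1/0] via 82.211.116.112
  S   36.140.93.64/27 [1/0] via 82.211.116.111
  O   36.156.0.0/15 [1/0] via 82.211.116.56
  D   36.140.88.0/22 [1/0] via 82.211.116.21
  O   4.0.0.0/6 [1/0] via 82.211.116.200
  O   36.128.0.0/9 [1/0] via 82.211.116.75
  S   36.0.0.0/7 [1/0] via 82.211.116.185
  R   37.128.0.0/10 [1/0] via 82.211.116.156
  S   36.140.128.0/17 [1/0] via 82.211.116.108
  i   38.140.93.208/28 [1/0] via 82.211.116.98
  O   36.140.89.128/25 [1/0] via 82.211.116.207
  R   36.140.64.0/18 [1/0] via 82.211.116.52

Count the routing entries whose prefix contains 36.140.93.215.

Prefixes containing 36.140.93.215:
  36.0.0.0/7 (36.0.0.0 - 37.255.255.255)
  36.128.0.0/9 (36.128.0.0 - 36.255.255.255)
  36.140.64.0/18 (36.140.64.0 - 36.140.127.255)
Total matching entries: 3.

3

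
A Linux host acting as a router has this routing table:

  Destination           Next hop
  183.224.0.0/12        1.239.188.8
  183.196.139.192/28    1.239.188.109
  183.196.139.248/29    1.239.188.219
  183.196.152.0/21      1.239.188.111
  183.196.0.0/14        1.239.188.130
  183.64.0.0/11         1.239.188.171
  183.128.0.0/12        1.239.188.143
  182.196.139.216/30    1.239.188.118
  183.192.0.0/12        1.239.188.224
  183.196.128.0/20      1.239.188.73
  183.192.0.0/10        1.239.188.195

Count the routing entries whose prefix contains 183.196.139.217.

Prefixes containing 183.196.139.217:
  183.192.0.0/10 (183.192.0.0 - 183.255.255.255)
  183.192.0.0/12 (183.192.0.0 - 183.207.255.255)
  183.196.0.0/14 (183.196.0.0 - 183.199.255.255)
  183.196.128.0/20 (183.196.128.0 - 183.196.143.255)
Total matching entries: 4.

4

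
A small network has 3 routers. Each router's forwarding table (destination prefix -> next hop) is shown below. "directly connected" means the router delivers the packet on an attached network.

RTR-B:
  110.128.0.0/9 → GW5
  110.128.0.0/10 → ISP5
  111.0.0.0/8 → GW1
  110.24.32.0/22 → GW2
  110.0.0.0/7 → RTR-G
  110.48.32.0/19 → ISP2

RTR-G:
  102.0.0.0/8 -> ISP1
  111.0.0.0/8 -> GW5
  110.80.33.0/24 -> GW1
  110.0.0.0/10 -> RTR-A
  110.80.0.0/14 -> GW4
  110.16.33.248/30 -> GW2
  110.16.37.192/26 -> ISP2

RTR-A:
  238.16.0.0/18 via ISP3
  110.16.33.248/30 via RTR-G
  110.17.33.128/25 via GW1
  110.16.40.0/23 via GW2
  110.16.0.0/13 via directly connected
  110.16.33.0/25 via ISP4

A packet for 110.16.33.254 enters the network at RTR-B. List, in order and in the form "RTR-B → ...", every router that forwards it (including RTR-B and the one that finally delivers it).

RTR-B → RTR-G → RTR-A

At RTR-B: longest match for 110.16.33.254 is 110.0.0.0/7 -> RTR-G
At RTR-G: longest match for 110.16.33.254 is 110.0.0.0/10 -> RTR-A
At RTR-A: longest match for 110.16.33.254 is 110.16.0.0/13 -> directly connected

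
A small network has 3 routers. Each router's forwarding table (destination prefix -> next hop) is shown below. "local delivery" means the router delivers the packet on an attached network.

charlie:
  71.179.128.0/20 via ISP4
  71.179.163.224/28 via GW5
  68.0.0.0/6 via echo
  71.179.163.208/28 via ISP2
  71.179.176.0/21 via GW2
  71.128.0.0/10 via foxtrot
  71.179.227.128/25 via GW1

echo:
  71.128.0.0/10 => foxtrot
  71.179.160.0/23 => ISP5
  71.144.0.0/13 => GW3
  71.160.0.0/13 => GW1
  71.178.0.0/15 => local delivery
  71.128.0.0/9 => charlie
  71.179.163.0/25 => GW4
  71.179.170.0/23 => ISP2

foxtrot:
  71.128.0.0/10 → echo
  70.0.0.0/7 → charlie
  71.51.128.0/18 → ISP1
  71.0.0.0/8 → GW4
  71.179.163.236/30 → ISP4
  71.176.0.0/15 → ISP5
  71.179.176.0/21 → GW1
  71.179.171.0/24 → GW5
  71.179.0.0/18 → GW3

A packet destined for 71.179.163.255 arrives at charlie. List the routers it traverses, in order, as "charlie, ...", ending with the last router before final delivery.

At charlie: longest match for 71.179.163.255 is 71.128.0.0/10 -> foxtrot
At foxtrot: longest match for 71.179.163.255 is 71.128.0.0/10 -> echo
At echo: longest match for 71.179.163.255 is 71.178.0.0/15 -> local delivery

charlie, foxtrot, echo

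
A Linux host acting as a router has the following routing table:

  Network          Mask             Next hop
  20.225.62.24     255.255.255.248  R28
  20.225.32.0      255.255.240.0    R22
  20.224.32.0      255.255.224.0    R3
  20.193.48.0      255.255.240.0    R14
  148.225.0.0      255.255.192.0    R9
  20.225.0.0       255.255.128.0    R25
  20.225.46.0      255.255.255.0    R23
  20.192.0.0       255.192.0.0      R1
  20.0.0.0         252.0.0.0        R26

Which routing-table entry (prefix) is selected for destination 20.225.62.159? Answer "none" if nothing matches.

Entries matching 20.225.62.159:
  20.0.0.0/6 (20.0.0.0 - 23.255.255.255)
  20.192.0.0/10 (20.192.0.0 - 20.255.255.255)
  20.225.0.0/17 (20.225.0.0 - 20.225.127.255)
Most specific is 20.225.0.0/17.

20.225.0.0/17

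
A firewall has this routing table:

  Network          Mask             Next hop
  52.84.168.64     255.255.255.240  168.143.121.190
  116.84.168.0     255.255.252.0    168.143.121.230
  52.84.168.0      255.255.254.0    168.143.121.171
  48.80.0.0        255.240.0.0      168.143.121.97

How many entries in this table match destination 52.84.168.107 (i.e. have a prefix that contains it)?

1

Prefixes containing 52.84.168.107:
  52.84.168.0/23 (52.84.168.0 - 52.84.169.255)
Total matching entries: 1.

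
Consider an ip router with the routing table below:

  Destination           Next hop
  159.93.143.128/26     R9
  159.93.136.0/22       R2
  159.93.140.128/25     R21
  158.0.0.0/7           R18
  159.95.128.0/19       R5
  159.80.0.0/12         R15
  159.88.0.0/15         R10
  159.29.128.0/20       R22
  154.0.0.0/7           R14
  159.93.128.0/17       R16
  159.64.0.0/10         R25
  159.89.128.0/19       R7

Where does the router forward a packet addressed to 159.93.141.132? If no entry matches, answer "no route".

R16

Routes whose prefix contains 159.93.141.132:
  158.0.0.0/7 (158.0.0.0 - 159.255.255.255) -> R18
  159.64.0.0/10 (159.64.0.0 - 159.127.255.255) -> R25
  159.80.0.0/12 (159.80.0.0 - 159.95.255.255) -> R15
  159.93.128.0/17 (159.93.128.0 - 159.93.255.255) -> R16
More-specific entries that do NOT match:
  159.93.143.128/26 (159.93.143.128 - 159.93.143.191) does not contain 159.93.141.132
  159.93.140.128/25 (159.93.140.128 - 159.93.140.255) does not contain 159.93.141.132
  159.93.136.0/22 (159.93.136.0 - 159.93.139.255) does not contain 159.93.141.132
  159.29.128.0/20 (159.29.128.0 - 159.29.143.255) does not contain 159.93.141.132
  159.95.128.0/19 (159.95.128.0 - 159.95.159.255) does not contain 159.93.141.132
  159.89.128.0/19 (159.89.128.0 - 159.89.159.255) does not contain 159.93.141.132
Longest matching prefix is /17 -> next hop R16.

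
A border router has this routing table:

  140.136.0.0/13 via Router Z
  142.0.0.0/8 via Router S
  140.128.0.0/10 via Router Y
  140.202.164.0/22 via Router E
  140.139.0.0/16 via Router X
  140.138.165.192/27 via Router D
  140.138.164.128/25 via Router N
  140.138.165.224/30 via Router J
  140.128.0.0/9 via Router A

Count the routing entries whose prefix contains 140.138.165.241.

3

Prefixes containing 140.138.165.241:
  140.128.0.0/9 (140.128.0.0 - 140.255.255.255)
  140.128.0.0/10 (140.128.0.0 - 140.191.255.255)
  140.136.0.0/13 (140.136.0.0 - 140.143.255.255)
Total matching entries: 3.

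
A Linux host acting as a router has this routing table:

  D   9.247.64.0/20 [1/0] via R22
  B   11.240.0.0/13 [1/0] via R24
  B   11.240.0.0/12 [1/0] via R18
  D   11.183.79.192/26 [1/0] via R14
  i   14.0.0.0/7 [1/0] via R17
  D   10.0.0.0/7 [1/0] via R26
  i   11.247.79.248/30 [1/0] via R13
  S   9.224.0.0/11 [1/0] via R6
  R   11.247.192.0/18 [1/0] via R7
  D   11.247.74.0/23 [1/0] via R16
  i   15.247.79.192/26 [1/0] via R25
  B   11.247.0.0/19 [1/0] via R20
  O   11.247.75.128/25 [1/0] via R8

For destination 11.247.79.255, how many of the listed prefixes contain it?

3

Prefixes containing 11.247.79.255:
  10.0.0.0/7 (10.0.0.0 - 11.255.255.255)
  11.240.0.0/12 (11.240.0.0 - 11.255.255.255)
  11.240.0.0/13 (11.240.0.0 - 11.247.255.255)
Total matching entries: 3.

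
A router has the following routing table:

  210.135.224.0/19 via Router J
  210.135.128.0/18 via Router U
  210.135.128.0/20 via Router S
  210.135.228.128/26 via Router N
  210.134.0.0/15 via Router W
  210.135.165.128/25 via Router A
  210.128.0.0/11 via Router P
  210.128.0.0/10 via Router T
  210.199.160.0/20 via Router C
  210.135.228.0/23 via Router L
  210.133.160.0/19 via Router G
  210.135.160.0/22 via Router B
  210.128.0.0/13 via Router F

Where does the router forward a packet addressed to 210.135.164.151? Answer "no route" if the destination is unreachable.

Router U

Routes whose prefix contains 210.135.164.151:
  210.128.0.0/10 (210.128.0.0 - 210.191.255.255) -> Router T
  210.128.0.0/11 (210.128.0.0 - 210.159.255.255) -> Router P
  210.128.0.0/13 (210.128.0.0 - 210.135.255.255) -> Router F
  210.134.0.0/15 (210.134.0.0 - 210.135.255.255) -> Router W
  210.135.128.0/18 (210.135.128.0 - 210.135.191.255) -> Router U
More-specific entries that do NOT match:
  210.135.228.128/26 (210.135.228.128 - 210.135.228.191) does not contain 210.135.164.151
  210.135.165.128/25 (210.135.165.128 - 210.135.165.255) does not contain 210.135.164.151
  210.135.228.0/23 (210.135.228.0 - 210.135.229.255) does not contain 210.135.164.151
  210.135.160.0/22 (210.135.160.0 - 210.135.163.255) does not contain 210.135.164.151
  210.135.128.0/20 (210.135.128.0 - 210.135.143.255) does not contain 210.135.164.151
  210.199.160.0/20 (210.199.160.0 - 210.199.175.255) does not contain 210.135.164.151
  210.135.224.0/19 (210.135.224.0 - 210.135.255.255) does not contain 210.135.164.151
  210.133.160.0/19 (210.133.160.0 - 210.133.191.255) does not contain 210.135.164.151
Longest matching prefix is /18 -> next hop Router U.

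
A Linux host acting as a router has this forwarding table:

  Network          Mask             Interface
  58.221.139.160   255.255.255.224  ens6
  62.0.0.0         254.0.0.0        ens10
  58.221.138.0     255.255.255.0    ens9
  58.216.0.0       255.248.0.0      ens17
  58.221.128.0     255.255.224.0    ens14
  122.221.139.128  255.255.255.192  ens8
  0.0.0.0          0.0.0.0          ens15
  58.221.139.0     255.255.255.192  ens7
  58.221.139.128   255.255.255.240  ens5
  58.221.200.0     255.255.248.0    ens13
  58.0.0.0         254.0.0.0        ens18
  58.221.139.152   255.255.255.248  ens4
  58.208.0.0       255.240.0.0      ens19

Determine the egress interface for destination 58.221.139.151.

ens14

Routes whose prefix contains 58.221.139.151:
  0.0.0.0/0 (default, matches everything) -> ens15
  58.0.0.0/7 (58.0.0.0 - 59.255.255.255) -> ens18
  58.208.0.0/12 (58.208.0.0 - 58.223.255.255) -> ens19
  58.216.0.0/13 (58.216.0.0 - 58.223.255.255) -> ens17
  58.221.128.0/19 (58.221.128.0 - 58.221.159.255) -> ens14
More-specific entries that do NOT match:
  58.221.139.152/29 (58.221.139.152 - 58.221.139.159) does not contain 58.221.139.151
  58.221.139.128/28 (58.221.139.128 - 58.221.139.143) does not contain 58.221.139.151
  58.221.139.160/27 (58.221.139.160 - 58.221.139.191) does not contain 58.221.139.151
  122.221.139.128/26 (122.221.139.128 - 122.221.139.191) does not contain 58.221.139.151
  58.221.139.0/26 (58.221.139.0 - 58.221.139.63) does not contain 58.221.139.151
  58.221.138.0/24 (58.221.138.0 - 58.221.138.255) does not contain 58.221.139.151
  58.221.200.0/21 (58.221.200.0 - 58.221.207.255) does not contain 58.221.139.151
Longest matching prefix is /19 -> interface ens14.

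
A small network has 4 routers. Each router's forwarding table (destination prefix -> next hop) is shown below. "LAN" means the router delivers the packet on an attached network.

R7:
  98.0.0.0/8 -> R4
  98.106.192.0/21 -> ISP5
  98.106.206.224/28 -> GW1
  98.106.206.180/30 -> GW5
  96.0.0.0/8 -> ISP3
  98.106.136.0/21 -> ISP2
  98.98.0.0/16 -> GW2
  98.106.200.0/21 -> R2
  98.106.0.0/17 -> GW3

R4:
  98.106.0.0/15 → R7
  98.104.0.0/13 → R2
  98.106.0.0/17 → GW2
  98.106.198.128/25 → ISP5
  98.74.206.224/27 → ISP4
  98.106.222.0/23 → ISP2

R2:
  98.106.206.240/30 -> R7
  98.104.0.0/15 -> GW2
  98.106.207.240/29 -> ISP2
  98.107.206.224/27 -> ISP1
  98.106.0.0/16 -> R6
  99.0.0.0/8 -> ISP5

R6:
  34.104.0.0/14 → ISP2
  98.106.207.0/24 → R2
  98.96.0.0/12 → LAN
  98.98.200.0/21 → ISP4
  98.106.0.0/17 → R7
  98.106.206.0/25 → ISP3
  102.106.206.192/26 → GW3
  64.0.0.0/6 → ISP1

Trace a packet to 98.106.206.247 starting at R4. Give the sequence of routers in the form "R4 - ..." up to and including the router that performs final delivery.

R4 - R7 - R2 - R6

At R4: longest match for 98.106.206.247 is 98.106.0.0/15 -> R7
At R7: longest match for 98.106.206.247 is 98.106.200.0/21 -> R2
At R2: longest match for 98.106.206.247 is 98.106.0.0/16 -> R6
At R6: longest match for 98.106.206.247 is 98.96.0.0/12 -> LAN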